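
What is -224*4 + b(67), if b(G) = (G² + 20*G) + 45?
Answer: 4978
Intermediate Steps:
b(G) = 45 + G² + 20*G
-224*4 + b(67) = -224*4 + (45 + 67² + 20*67) = -896 + (45 + 4489 + 1340) = -896 + 5874 = 4978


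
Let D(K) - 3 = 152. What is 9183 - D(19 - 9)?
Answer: 9028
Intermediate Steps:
D(K) = 155 (D(K) = 3 + 152 = 155)
9183 - D(19 - 9) = 9183 - 1*155 = 9183 - 155 = 9028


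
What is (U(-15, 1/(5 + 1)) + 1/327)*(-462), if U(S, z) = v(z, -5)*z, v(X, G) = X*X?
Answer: -13937/3924 ≈ -3.5517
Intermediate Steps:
v(X, G) = X²
U(S, z) = z³ (U(S, z) = z²*z = z³)
(U(-15, 1/(5 + 1)) + 1/327)*(-462) = ((1/(5 + 1))³ + 1/327)*(-462) = ((1/6)³ + 1/327)*(-462) = ((⅙)³ + 1/327)*(-462) = (1/216 + 1/327)*(-462) = (181/23544)*(-462) = -13937/3924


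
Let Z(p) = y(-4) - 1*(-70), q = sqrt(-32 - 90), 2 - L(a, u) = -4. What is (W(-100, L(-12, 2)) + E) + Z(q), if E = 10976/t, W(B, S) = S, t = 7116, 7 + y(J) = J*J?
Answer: 153959/1779 ≈ 86.542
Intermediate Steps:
y(J) = -7 + J**2 (y(J) = -7 + J*J = -7 + J**2)
L(a, u) = 6 (L(a, u) = 2 - 1*(-4) = 2 + 4 = 6)
E = 2744/1779 (E = 10976/7116 = 10976*(1/7116) = 2744/1779 ≈ 1.5424)
q = I*sqrt(122) (q = sqrt(-122) = I*sqrt(122) ≈ 11.045*I)
Z(p) = 79 (Z(p) = (-7 + (-4)**2) - 1*(-70) = (-7 + 16) + 70 = 9 + 70 = 79)
(W(-100, L(-12, 2)) + E) + Z(q) = (6 + 2744/1779) + 79 = 13418/1779 + 79 = 153959/1779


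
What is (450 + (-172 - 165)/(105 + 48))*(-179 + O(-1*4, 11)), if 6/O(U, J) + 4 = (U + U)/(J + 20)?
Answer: -30214233/374 ≈ -80787.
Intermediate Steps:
O(U, J) = 6/(-4 + 2*U/(20 + J)) (O(U, J) = 6/(-4 + (U + U)/(J + 20)) = 6/(-4 + (2*U)/(20 + J)) = 6/(-4 + 2*U/(20 + J)))
(450 + (-172 - 165)/(105 + 48))*(-179 + O(-1*4, 11)) = (450 + (-172 - 165)/(105 + 48))*(-179 + 3*(-20 - 1*11)/(40 - (-1)*4 + 2*11)) = (450 - 337/153)*(-179 + 3*(-20 - 11)/(40 - 1*(-4) + 22)) = (450 - 337*1/153)*(-179 + 3*(-31)/(40 + 4 + 22)) = (450 - 337/153)*(-179 + 3*(-31)/66) = 68513*(-179 + 3*(1/66)*(-31))/153 = 68513*(-179 - 31/22)/153 = (68513/153)*(-3969/22) = -30214233/374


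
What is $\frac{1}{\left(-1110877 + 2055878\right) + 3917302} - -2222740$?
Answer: $\frac{10807635370221}{4862303} \approx 2.2227 \cdot 10^{6}$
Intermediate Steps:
$\frac{1}{\left(-1110877 + 2055878\right) + 3917302} - -2222740 = \frac{1}{945001 + 3917302} + 2222740 = \frac{1}{4862303} + 2222740 = \frac{10807635370221}{4862303}$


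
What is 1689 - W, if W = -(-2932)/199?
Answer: 333179/199 ≈ 1674.3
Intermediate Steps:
W = 2932/199 (W = -(-2932)/199 = -1*(-2932/199) = 2932/199 ≈ 14.734)
1689 - W = 1689 - 1*2932/199 = 1689 - 2932/199 = 333179/199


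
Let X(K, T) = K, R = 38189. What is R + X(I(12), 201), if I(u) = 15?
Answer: 38204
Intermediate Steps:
R + X(I(12), 201) = 38189 + 15 = 38204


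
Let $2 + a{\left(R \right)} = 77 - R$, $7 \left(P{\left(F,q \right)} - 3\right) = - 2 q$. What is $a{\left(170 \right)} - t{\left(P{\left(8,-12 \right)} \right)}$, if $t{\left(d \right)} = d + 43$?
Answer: $- \frac{1011}{7} \approx -144.43$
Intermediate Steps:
$P{\left(F,q \right)} = 3 - \frac{2 q}{7}$ ($P{\left(F,q \right)} = 3 + \frac{\left(-2\right) q}{7} = 3 - \frac{2 q}{7}$)
$a{\left(R \right)} = 75 - R$ ($a{\left(R \right)} = -2 - \left(-77 + R\right) = 75 - R$)
$t{\left(d \right)} = 43 + d$
$a{\left(170 \right)} - t{\left(P{\left(8,-12 \right)} \right)} = \left(75 - 170\right) - \left(43 + \left(3 - - \frac{24}{7}\right)\right) = \left(75 - 170\right) - \left(43 + \left(3 + \frac{24}{7}\right)\right) = -95 - \left(43 + \frac{45}{7}\right) = -95 - \frac{346}{7} = - \frac{1011}{7}$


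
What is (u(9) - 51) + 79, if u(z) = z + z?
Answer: 46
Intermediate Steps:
u(z) = 2*z
(u(9) - 51) + 79 = (2*9 - 51) + 79 = (18 - 51) + 79 = -33 + 79 = 46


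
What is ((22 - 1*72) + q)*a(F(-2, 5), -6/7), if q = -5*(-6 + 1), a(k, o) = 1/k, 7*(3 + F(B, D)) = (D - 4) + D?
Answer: 35/3 ≈ 11.667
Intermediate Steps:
F(B, D) = -25/7 + 2*D/7 (F(B, D) = -3 + ((D - 4) + D)/7 = -3 + ((-4 + D) + D)/7 = -3 + (-4 + 2*D)/7 = -3 + (-4/7 + 2*D/7) = -25/7 + 2*D/7)
q = 25 (q = -5*(-5) = 25)
((22 - 1*72) + q)*a(F(-2, 5), -6/7) = ((22 - 1*72) + 25)/(-25/7 + (2/7)*5) = ((22 - 72) + 25)/(-25/7 + 10/7) = (-50 + 25)/(-15/7) = -25*(-7/15) = 35/3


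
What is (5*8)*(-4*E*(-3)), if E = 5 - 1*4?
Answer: 480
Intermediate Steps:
E = 1 (E = 5 - 4 = 1)
(5*8)*(-4*E*(-3)) = (5*8)*(-4*1*(-3)) = 40*(-4*(-3)) = 40*12 = 480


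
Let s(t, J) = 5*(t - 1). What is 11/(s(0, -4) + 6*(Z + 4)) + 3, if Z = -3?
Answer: 14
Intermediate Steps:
s(t, J) = -5 + 5*t (s(t, J) = 5*(-1 + t) = -5 + 5*t)
11/(s(0, -4) + 6*(Z + 4)) + 3 = 11/((-5 + 5*0) + 6*(-3 + 4)) + 3 = 11/((-5 + 0) + 6*1) + 3 = 11/(-5 + 6) + 3 = 11/1 + 3 = 11*1 + 3 = 11 + 3 = 14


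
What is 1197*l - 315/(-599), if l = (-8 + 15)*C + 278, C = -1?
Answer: 194308128/599 ≈ 3.2439e+5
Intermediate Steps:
l = 271 (l = (-8 + 15)*(-1) + 278 = 7*(-1) + 278 = -7 + 278 = 271)
1197*l - 315/(-599) = 1197*271 - 315/(-599) = 324387 - 315*(-1/599) = 324387 + 315/599 = 194308128/599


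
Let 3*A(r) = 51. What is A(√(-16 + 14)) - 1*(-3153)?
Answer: 3170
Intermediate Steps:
A(r) = 17 (A(r) = (⅓)*51 = 17)
A(√(-16 + 14)) - 1*(-3153) = 17 - 1*(-3153) = 17 + 3153 = 3170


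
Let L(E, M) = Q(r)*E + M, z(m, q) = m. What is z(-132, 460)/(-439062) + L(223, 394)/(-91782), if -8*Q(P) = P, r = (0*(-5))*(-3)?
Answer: -13406267/3358165707 ≈ -0.0039921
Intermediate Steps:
r = 0 (r = 0*(-3) = 0)
Q(P) = -P/8
L(E, M) = M (L(E, M) = (-⅛*0)*E + M = 0*E + M = 0 + M = M)
z(-132, 460)/(-439062) + L(223, 394)/(-91782) = -132/(-439062) + 394/(-91782) = -132*(-1/439062) + 394*(-1/91782) = 22/73177 - 197/45891 = -13406267/3358165707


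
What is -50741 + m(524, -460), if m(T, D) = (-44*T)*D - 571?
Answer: 10554448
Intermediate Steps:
m(T, D) = -571 - 44*D*T (m(T, D) = -44*D*T - 571 = -571 - 44*D*T)
-50741 + m(524, -460) = -50741 + (-571 - 44*(-460)*524) = -50741 + (-571 + 10605760) = -50741 + 10605189 = 10554448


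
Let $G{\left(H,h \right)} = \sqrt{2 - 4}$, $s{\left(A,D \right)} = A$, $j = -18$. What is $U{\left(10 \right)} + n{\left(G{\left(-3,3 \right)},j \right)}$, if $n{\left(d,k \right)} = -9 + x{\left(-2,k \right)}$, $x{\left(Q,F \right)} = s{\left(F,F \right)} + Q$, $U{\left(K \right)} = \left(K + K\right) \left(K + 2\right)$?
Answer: $211$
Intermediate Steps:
$U{\left(K \right)} = 2 K \left(2 + K\right)$
$x{\left(Q,F \right)} = F + Q$
$G{\left(H,h \right)} = i \sqrt{2}$ ($G{\left(H,h \right)} = \sqrt{-2} = i \sqrt{2}$)
$n{\left(d,k \right)} = -11 + k$ ($n{\left(d,k \right)} = -9 + \left(k - 2\right) = -9 + \left(-2 + k\right) = -11 + k$)
$U{\left(10 \right)} + n{\left(G{\left(-3,3 \right)},j \right)} = 2 \cdot 10 \left(2 + 10\right) - 29 = 2 \cdot 10 \cdot 12 - 29 = 240 - 29 = 211$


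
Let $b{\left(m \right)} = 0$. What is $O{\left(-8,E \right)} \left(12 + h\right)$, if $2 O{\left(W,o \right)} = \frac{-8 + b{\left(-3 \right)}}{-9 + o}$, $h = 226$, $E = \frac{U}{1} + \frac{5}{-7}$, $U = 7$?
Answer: $\frac{6664}{19} \approx 350.74$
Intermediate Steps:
$E = \frac{44}{7}$ ($E = \frac{7}{1} + \frac{5}{-7} = 7 \cdot 1 + 5 \left(- \frac{1}{7}\right) = 7 - \frac{5}{7} = \frac{44}{7} \approx 6.2857$)
$O{\left(W,o \right)} = - \frac{4}{-9 + o}$ ($O{\left(W,o \right)} = \frac{\left(-8 + 0\right) \frac{1}{-9 + o}}{2} = \frac{\left(-8\right) \frac{1}{-9 + o}}{2} = - \frac{4}{-9 + o}$)
$O{\left(-8,E \right)} \left(12 + h\right) = - \frac{4}{-9 + \frac{44}{7}} \left(12 + 226\right) = - \frac{4}{- \frac{19}{7}} \cdot 238 = \left(-4\right) \left(- \frac{7}{19}\right) 238 = \frac{28}{19} \cdot 238 = \frac{6664}{19}$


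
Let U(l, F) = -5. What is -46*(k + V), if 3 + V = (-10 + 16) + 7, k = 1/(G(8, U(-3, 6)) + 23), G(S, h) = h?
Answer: -4163/9 ≈ -462.56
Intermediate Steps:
k = 1/18 (k = 1/(-5 + 23) = 1/18 ≈ 0.055556)
V = 10 (V = -3 + ((-10 + 16) + 7) = -3 + (6 + 7) = -3 + 13 = 10)
-46*(k + V) = -46*(1/18 + 10) = -46*181/18 = -4163/9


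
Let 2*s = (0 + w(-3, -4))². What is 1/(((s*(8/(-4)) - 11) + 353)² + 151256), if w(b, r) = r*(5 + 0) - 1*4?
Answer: 1/206012 ≈ 4.8541e-6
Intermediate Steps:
w(b, r) = -4 + 5*r (w(b, r) = r*5 - 4 = 5*r - 4 = -4 + 5*r)
s = 288 (s = (0 + (-4 + 5*(-4)))²/2 = (0 + (-4 - 20))²/2 = (0 - 24)²/2 = (½)*(-24)² = (½)*576 = 288)
1/(((s*(8/(-4)) - 11) + 353)² + 151256) = 1/(((288*(8/(-4)) - 11) + 353)² + 151256) = 1/(((288*(8*(-¼)) - 11) + 353)² + 151256) = 1/(((288*(-2) - 11) + 353)² + 151256) = 1/(((-576 - 11) + 353)² + 151256) = 1/((-587 + 353)² + 151256) = 1/((-234)² + 151256) = 1/(54756 + 151256) = 1/206012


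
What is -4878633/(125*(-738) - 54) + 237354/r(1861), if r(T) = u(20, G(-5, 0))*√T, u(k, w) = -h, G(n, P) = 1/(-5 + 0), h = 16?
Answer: 1626211/30768 - 118677*√1861/14888 ≈ -291.02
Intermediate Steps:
G(n, P) = -⅕ (G(n, P) = 1/(-5) = -⅕)
u(k, w) = -16 (u(k, w) = -1*16 = -16)
r(T) = -16*√T
-4878633/(125*(-738) - 54) + 237354/r(1861) = -4878633/(125*(-738) - 54) + 237354/((-16*√1861)) = -4878633/(-92250 - 54) + 237354*(-√1861/29776) = -4878633/(-92304) - 118677*√1861/14888 = -4878633*(-1/92304) - 118677*√1861/14888 = 1626211/30768 - 118677*√1861/14888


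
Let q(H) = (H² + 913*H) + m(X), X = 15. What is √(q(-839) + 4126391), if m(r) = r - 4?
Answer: 2*√1016079 ≈ 2016.0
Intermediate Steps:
m(r) = -4 + r
q(H) = 11 + H² + 913*H (q(H) = (H² + 913*H) + (-4 + 15) = (H² + 913*H) + 11 = 11 + H² + 913*H)
√(q(-839) + 4126391) = √((11 + (-839)² + 913*(-839)) + 4126391) = √((11 + 703921 - 766007) + 4126391) = √(-62075 + 4126391) = √4064316 = 2*√1016079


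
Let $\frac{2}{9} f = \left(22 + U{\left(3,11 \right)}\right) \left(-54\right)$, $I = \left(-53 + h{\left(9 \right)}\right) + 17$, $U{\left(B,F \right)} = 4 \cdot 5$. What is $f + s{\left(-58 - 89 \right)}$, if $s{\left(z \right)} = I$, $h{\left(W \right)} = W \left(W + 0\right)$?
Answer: $-10161$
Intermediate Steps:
$U{\left(B,F \right)} = 20$
$h{\left(W \right)} = W^{2}$ ($h{\left(W \right)} = W W = W^{2}$)
$I = 45$ ($I = \left(-53 + 9^{2}\right) + 17 = \left(-53 + 81\right) + 17 = 28 + 17 = 45$)
$s{\left(z \right)} = 45$
$f = -10206$ ($f = \frac{9 \left(22 + 20\right) \left(-54\right)}{2} = \frac{9 \cdot 42 \left(-54\right)}{2} = \frac{9}{2} \left(-2268\right) = -10206$)
$f + s{\left(-58 - 89 \right)} = -10206 + 45 = -10161$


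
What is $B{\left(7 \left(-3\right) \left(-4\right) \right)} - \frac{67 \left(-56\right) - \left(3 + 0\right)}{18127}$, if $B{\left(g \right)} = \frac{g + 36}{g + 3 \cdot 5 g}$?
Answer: $\frac{300915}{1015112} \approx 0.29644$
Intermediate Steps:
$B{\left(g \right)} = \frac{36 + g}{16 g}$ ($B{\left(g \right)} = \frac{36 + g}{g + 15 g} = \frac{36 + g}{16 g}$)
$B{\left(7 \left(-3\right) \left(-4\right) \right)} - \frac{67 \left(-56\right) - \left(3 + 0\right)}{18127} = \frac{36 + 7 \left(-3\right) \left(-4\right)}{16 \cdot 7 \left(-3\right) \left(-4\right)} - \frac{67 \left(-56\right) - \left(3 + 0\right)}{18127} = \frac{36 - -84}{16 \left(\left(-21\right) \left(-4\right)\right)} - \left(-3752 - 3\right) \frac{1}{18127} = \frac{36 + 84}{16 \cdot 84} - \left(-3752 - 3\right) \frac{1}{18127} = \frac{1}{16} \cdot \frac{1}{84} \cdot 120 - \left(-3755\right) \frac{1}{18127} = \frac{5}{56} - - \frac{3755}{18127} = \frac{5}{56} + \frac{3755}{18127} = \frac{300915}{1015112}$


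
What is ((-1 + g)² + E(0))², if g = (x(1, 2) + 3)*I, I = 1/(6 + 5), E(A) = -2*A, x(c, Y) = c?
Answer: 2401/14641 ≈ 0.16399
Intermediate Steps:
I = 1/11 ≈ 0.090909
g = 4/11 (g = (1 + 3)*(1/11) = 4*(1/11) = 4/11 ≈ 0.36364)
((-1 + g)² + E(0))² = ((-1 + 4/11)² - 2*0)² = ((-7/11)² + 0)² = (49/121 + 0)² = (49/121)² = 2401/14641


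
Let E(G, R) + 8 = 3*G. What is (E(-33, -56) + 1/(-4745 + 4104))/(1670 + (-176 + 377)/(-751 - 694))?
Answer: -99109660/1546700309 ≈ -0.064078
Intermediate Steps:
E(G, R) = -8 + 3*G
(E(-33, -56) + 1/(-4745 + 4104))/(1670 + (-176 + 377)/(-751 - 694)) = ((-8 + 3*(-33)) + 1/(-4745 + 4104))/(1670 + (-176 + 377)/(-751 - 694)) = ((-8 - 99) + 1/(-641))/(1670 + 201/(-1445)) = (-107 - 1/641)/(1670 + 201*(-1/1445)) = -68588/(641*(1670 - 201/1445)) = -68588/(641*2412949/1445) = -68588/641*1445/2412949 = -99109660/1546700309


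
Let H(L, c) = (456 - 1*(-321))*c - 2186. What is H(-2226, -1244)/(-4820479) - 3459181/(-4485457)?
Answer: 21020303487417/21622051273903 ≈ 0.97217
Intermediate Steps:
H(L, c) = -2186 + 777*c (H(L, c) = (456 + 321)*c - 2186 = 777*c - 2186 = -2186 + 777*c)
H(-2226, -1244)/(-4820479) - 3459181/(-4485457) = (-2186 + 777*(-1244))/(-4820479) - 3459181/(-4485457) = (-2186 - 966588)*(-1/4820479) - 3459181*(-1/4485457) = -968774*(-1/4820479) + 3459181/4485457 = 968774/4820479 + 3459181/4485457 = 21020303487417/21622051273903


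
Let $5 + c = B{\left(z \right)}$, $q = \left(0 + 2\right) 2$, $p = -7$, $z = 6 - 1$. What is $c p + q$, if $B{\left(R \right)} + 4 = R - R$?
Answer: $67$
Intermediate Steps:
$z = 5$
$q = 4$ ($q = 2 \cdot 2 = 4$)
$B{\left(R \right)} = -4$ ($B{\left(R \right)} = -4 + \left(R - R\right) = -4 + 0 = -4$)
$c = -9$ ($c = -5 - 4 = -9$)
$c p + q = \left(-9\right) \left(-7\right) + 4 = 63 + 4 = 67$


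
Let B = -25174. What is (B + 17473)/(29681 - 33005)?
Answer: 2567/1108 ≈ 2.3168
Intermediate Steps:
(B + 17473)/(29681 - 33005) = (-25174 + 17473)/(29681 - 33005) = -7701/(-3324) = -7701*(-1/3324) = 2567/1108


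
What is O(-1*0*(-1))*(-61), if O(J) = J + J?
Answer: 0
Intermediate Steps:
O(J) = 2*J
O(-1*0*(-1))*(-61) = (2*(-1*0*(-1)))*(-61) = (2*(0*(-1)))*(-61) = (2*0)*(-61) = 0*(-61) = 0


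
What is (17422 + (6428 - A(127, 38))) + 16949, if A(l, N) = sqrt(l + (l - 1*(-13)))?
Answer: 40799 - sqrt(267) ≈ 40783.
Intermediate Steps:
A(l, N) = sqrt(13 + 2*l) (A(l, N) = sqrt(l + (l + 13)) = sqrt(l + (13 + l)) = sqrt(13 + 2*l))
(17422 + (6428 - A(127, 38))) + 16949 = (17422 + (6428 - sqrt(13 + 2*127))) + 16949 = (17422 + (6428 - sqrt(13 + 254))) + 16949 = (17422 + (6428 - sqrt(267))) + 16949 = (23850 - sqrt(267)) + 16949 = 40799 - sqrt(267)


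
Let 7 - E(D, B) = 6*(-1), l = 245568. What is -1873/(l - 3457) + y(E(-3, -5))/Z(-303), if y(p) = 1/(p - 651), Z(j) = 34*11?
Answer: -447162387/57770589932 ≈ -0.0077403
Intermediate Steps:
Z(j) = 374
E(D, B) = 13 (E(D, B) = 7 - 6*(-1) = 7 - 1*(-6) = 7 + 6 = 13)
y(p) = 1/(-651 + p)
-1873/(l - 3457) + y(E(-3, -5))/Z(-303) = -1873/(245568 - 3457) + 1/((-651 + 13)*374) = -1873/242111 + (1/374)/(-638) = -1873*1/242111 - 1/638*1/374 = -1873/242111 - 1/238612 = -447162387/57770589932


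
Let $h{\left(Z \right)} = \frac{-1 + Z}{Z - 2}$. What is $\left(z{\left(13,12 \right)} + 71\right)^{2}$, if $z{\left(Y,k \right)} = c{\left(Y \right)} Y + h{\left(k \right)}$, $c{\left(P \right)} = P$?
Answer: $\frac{5812921}{100} \approx 58129.0$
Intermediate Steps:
$h{\left(Z \right)} = \frac{-1 + Z}{-2 + Z}$
$z{\left(Y,k \right)} = Y^{2} + \frac{-1 + k}{-2 + k}$ ($z{\left(Y,k \right)} = Y Y + \frac{-1 + k}{-2 + k} = Y^{2} + \frac{-1 + k}{-2 + k}$)
$\left(z{\left(13,12 \right)} + 71\right)^{2} = \left(\frac{-1 + 12 + 13^{2} \left(-2 + 12\right)}{-2 + 12} + 71\right)^{2} = \left(\frac{-1 + 12 + 169 \cdot 10}{10} + 71\right)^{2} = \left(\frac{-1 + 12 + 1690}{10} + 71\right)^{2} = \left(\frac{1}{10} \cdot 1701 + 71\right)^{2} = \left(\frac{1701}{10} + 71\right)^{2} = \left(\frac{2411}{10}\right)^{2} = \frac{5812921}{100}$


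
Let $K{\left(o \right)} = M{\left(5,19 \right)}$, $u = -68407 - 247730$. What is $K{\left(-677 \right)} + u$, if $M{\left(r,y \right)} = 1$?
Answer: $-316136$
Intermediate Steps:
$u = -316137$
$K{\left(o \right)} = 1$
$K{\left(-677 \right)} + u = 1 - 316137 = -316136$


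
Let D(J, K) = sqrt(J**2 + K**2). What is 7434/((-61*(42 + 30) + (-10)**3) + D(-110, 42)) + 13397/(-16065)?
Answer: -72357539/32692275 - 177*sqrt(3466)/345950 ≈ -2.2434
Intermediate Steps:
7434/((-61*(42 + 30) + (-10)**3) + D(-110, 42)) + 13397/(-16065) = 7434/((-61*(42 + 30) + (-10)**3) + sqrt((-110)**2 + 42**2)) + 13397/(-16065) = 7434/((-61*72 - 1000) + sqrt(12100 + 1764)) + 13397*(-1/16065) = 7434/((-4392 - 1000) + sqrt(13864)) - 13397/16065 = 7434/(-5392 + 2*sqrt(3466)) - 13397/16065 = -13397/16065 + 7434/(-5392 + 2*sqrt(3466))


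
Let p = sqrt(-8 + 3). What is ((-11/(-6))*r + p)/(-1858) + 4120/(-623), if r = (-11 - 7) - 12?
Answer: -7620695/1157534 - I*sqrt(5)/1858 ≈ -6.5836 - 0.0012035*I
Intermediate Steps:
r = -30 (r = -18 - 12 = -30)
p = I*sqrt(5) (p = sqrt(-5) = I*sqrt(5) ≈ 2.2361*I)
((-11/(-6))*r + p)/(-1858) + 4120/(-623) = (-11/(-6)*(-30) + I*sqrt(5))/(-1858) + 4120/(-623) = (-11*(-1/6)*(-30) + I*sqrt(5))*(-1/1858) + 4120*(-1/623) = ((11/6)*(-30) + I*sqrt(5))*(-1/1858) - 4120/623 = (-55 + I*sqrt(5))*(-1/1858) - 4120/623 = (55/1858 - I*sqrt(5)/1858) - 4120/623 = -7620695/1157534 - I*sqrt(5)/1858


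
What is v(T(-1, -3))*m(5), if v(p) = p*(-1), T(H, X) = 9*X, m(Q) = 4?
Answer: 108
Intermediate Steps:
v(p) = -p
v(T(-1, -3))*m(5) = -9*(-3)*4 = -1*(-27)*4 = 27*4 = 108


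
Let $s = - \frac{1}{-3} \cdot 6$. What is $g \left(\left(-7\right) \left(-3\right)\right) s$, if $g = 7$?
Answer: $294$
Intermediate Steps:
$s = 2$ ($s = \left(-1\right) \left(- \frac{1}{3}\right) 6 = \frac{1}{3} \cdot 6 = 2$)
$g \left(\left(-7\right) \left(-3\right)\right) s = 7 \left(\left(-7\right) \left(-3\right)\right) 2 = 7 \cdot 21 \cdot 2 = 147 \cdot 2 = 294$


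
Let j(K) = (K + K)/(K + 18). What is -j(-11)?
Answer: 22/7 ≈ 3.1429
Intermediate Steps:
j(K) = 2*K/(18 + K) (j(K) = (2*K)/(18 + K) = 2*K/(18 + K))
-j(-11) = -2*(-11)/(18 - 11) = -2*(-11)/7 = -1*(-22/7) = 22/7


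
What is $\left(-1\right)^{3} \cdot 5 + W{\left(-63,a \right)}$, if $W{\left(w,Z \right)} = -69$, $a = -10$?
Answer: $-74$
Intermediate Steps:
$\left(-1\right)^{3} \cdot 5 + W{\left(-63,a \right)} = \left(-1\right)^{3} \cdot 5 - 69 = \left(-1\right) 5 - 69 = -5 - 69 = -74$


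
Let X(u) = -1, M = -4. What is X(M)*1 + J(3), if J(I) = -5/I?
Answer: -8/3 ≈ -2.6667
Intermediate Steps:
X(M)*1 + J(3) = -1*1 - 5/3 = -1 - 5*⅓ = -1 - 5/3 = -8/3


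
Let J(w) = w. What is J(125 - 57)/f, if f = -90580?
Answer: -17/22645 ≈ -0.00075072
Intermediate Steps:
J(125 - 57)/f = (125 - 57)/(-90580) = 68*(-1/90580) = -17/22645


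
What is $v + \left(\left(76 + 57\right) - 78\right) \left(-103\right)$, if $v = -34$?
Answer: $-5699$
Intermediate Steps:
$v + \left(\left(76 + 57\right) - 78\right) \left(-103\right) = -34 + \left(\left(76 + 57\right) - 78\right) \left(-103\right) = -34 + \left(133 - 78\right) \left(-103\right) = -34 + 55 \left(-103\right) = -34 - 5665 = -5699$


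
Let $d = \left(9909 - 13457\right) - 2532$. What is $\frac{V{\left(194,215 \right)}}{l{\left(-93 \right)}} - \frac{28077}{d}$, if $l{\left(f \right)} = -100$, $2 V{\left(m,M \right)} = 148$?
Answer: $\frac{117889}{30400} \approx 3.8779$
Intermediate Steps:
$V{\left(m,M \right)} = 74$ ($V{\left(m,M \right)} = \frac{1}{2} \cdot 148 = 74$)
$d = -6080$ ($d = -3548 - 2532 = -6080$)
$\frac{V{\left(194,215 \right)}}{l{\left(-93 \right)}} - \frac{28077}{d} = \frac{74}{-100} - \frac{28077}{-6080} = 74 \left(- \frac{1}{100}\right) - - \frac{28077}{6080} = - \frac{37}{50} + \frac{28077}{6080} = \frac{117889}{30400}$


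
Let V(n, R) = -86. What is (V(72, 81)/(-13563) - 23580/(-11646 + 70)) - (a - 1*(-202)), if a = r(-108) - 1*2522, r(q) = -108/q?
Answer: 91104018487/39251322 ≈ 2321.0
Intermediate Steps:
a = -2521 (a = -108/(-108) - 1*2522 = -108*(-1/108) - 2522 = 1 - 2522 = -2521)
(V(72, 81)/(-13563) - 23580/(-11646 + 70)) - (a - 1*(-202)) = (-86/(-13563) - 23580/(-11646 + 70)) - (-2521 - 1*(-202)) = (-86*(-1/13563) - 23580/(-11576)) - (-2521 + 202) = (86/13563 - 23580*(-1/11576)) - 1*(-2319) = (86/13563 + 5895/2894) + 2319 = 80202769/39251322 + 2319 = 91104018487/39251322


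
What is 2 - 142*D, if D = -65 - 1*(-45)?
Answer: 2842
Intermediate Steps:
D = -20 (D = -65 + 45 = -20)
2 - 142*D = 2 - 142*(-20) = 2 + 2840 = 2842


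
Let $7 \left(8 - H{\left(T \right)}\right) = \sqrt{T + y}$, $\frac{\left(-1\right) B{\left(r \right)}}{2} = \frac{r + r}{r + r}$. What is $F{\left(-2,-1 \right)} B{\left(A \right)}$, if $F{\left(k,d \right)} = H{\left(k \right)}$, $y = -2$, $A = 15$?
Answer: $-16 + \frac{4 i}{7} \approx -16.0 + 0.57143 i$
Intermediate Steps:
$B{\left(r \right)} = -2$ ($B{\left(r \right)} = - 2 \frac{r + r}{r + r} = - 2 \frac{2 r}{2 r} = - 2 \cdot 2 r \frac{1}{2 r} = \left(-2\right) 1 = -2$)
$H{\left(T \right)} = 8 - \frac{\sqrt{-2 + T}}{7}$ ($H{\left(T \right)} = 8 - \frac{\sqrt{T - 2}}{7} = 8 - \frac{\sqrt{-2 + T}}{7}$)
$F{\left(k,d \right)} = 8 - \frac{\sqrt{-2 + k}}{7}$
$F{\left(-2,-1 \right)} B{\left(A \right)} = \left(8 - \frac{\sqrt{-2 - 2}}{7}\right) \left(-2\right) = \left(8 - \frac{\sqrt{-4}}{7}\right) \left(-2\right) = \left(8 - \frac{2 i}{7}\right) \left(-2\right) = -16 + \frac{4 i}{7}$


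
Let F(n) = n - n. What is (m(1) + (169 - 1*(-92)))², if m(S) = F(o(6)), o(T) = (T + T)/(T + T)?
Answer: 68121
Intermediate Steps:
o(T) = 1 (o(T) = (2*T)/((2*T)) = (2*T)*(1/(2*T)) = 1)
F(n) = 0
m(S) = 0
(m(1) + (169 - 1*(-92)))² = (0 + (169 - 1*(-92)))² = (0 + (169 + 92))² = (0 + 261)² = 261² = 68121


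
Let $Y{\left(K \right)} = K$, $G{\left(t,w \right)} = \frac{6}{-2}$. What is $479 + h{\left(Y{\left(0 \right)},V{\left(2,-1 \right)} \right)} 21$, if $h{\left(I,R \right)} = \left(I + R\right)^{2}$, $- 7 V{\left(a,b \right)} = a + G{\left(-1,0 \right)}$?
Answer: $\frac{3356}{7} \approx 479.43$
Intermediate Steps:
$G{\left(t,w \right)} = -3$ ($G{\left(t,w \right)} = 6 \left(- \frac{1}{2}\right) = -3$)
$V{\left(a,b \right)} = \frac{3}{7} - \frac{a}{7}$ ($V{\left(a,b \right)} = - \frac{a - 3}{7} = - \frac{-3 + a}{7} = \frac{3}{7} - \frac{a}{7}$)
$479 + h{\left(Y{\left(0 \right)},V{\left(2,-1 \right)} \right)} 21 = 479 + \left(0 + \left(\frac{3}{7} - \frac{2}{7}\right)\right)^{2} \cdot 21 = 479 + \left(0 + \frac{1}{7}\right)^{2} \cdot 21 = 479 + \left(\frac{1}{7}\right)^{2} \cdot 21 = 479 + \frac{1}{49} \cdot 21 = 479 + \frac{3}{7} = \frac{3356}{7}$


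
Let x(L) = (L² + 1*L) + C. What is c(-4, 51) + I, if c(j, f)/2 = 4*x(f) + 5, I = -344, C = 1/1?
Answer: 20890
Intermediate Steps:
C = 1
x(L) = 1 + L + L² (x(L) = (L² + 1*L) + 1 = (L² + L) + 1 = (L + L²) + 1 = 1 + L + L²)
c(j, f) = 18 + 8*f + 8*f² (c(j, f) = 2*(4*(1 + f + f²) + 5) = 2*((4 + 4*f + 4*f²) + 5) = 2*(9 + 4*f + 4*f²) = 18 + 8*f + 8*f²)
c(-4, 51) + I = (18 + 8*51 + 8*51²) - 344 = (18 + 408 + 8*2601) - 344 = (18 + 408 + 20808) - 344 = 21234 - 344 = 20890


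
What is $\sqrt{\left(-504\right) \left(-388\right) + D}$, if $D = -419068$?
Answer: $2 i \sqrt{55879} \approx 472.77 i$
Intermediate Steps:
$\sqrt{\left(-504\right) \left(-388\right) + D} = \sqrt{\left(-504\right) \left(-388\right) - 419068} = \sqrt{195552 - 419068} = \sqrt{-223516} = 2 i \sqrt{55879}$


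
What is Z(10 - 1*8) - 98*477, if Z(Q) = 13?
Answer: -46733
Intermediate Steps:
Z(10 - 1*8) - 98*477 = 13 - 98*477 = 13 - 46746 = -46733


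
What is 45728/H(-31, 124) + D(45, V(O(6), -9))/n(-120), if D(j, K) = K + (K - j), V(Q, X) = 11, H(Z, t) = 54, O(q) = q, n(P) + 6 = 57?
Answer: 388481/459 ≈ 846.36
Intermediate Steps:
n(P) = 51 (n(P) = -6 + 57 = 51)
D(j, K) = -j + 2*K
45728/H(-31, 124) + D(45, V(O(6), -9))/n(-120) = 45728/54 + (-1*45 + 2*11)/51 = 45728*(1/54) + (-45 + 22)*(1/51) = 22864/27 - 23*1/51 = 22864/27 - 23/51 = 388481/459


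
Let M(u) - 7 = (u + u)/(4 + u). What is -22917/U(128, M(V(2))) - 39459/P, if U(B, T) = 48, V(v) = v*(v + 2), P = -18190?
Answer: -69161033/145520 ≈ -475.27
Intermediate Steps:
V(v) = v*(2 + v)
M(u) = 7 + 2*u/(4 + u) (M(u) = 7 + (u + u)/(4 + u) = 7 + (2*u)/(4 + u) = 7 + 2*u/(4 + u))
-22917/U(128, M(V(2))) - 39459/P = -22917/48 - 39459/(-18190) = -22917*1/48 - 39459*(-1/18190) = -7639/16 + 39459/18190 = -69161033/145520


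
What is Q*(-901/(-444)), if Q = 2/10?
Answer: 901/2220 ≈ 0.40586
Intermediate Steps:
Q = ⅕ (Q = 2*(⅒) = ⅕ ≈ 0.20000)
Q*(-901/(-444)) = (-901/(-444))/5 = (-901*(-1/444))/5 = (⅕)*(901/444) = 901/2220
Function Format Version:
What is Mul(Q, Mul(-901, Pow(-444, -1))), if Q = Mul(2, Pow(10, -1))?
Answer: Rational(901, 2220) ≈ 0.40586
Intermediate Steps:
Q = Rational(1, 5) (Q = Mul(2, Rational(1, 10)) = Rational(1, 5) ≈ 0.20000)
Mul(Q, Mul(-901, Pow(-444, -1))) = Mul(Rational(1, 5), Mul(-901, Pow(-444, -1))) = Mul(Rational(1, 5), Mul(-901, Rational(-1, 444))) = Mul(Rational(1, 5), Rational(901, 444)) = Rational(901, 2220)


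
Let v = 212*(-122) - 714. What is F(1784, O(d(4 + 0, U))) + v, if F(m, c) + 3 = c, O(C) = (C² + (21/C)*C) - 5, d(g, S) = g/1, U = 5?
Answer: -26549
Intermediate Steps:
v = -26578 (v = -25864 - 714 = -26578)
d(g, S) = g (d(g, S) = g*1 = g)
O(C) = 16 + C² (O(C) = (C² + 21) - 5 = (21 + C²) - 5 = 16 + C²)
F(m, c) = -3 + c
F(1784, O(d(4 + 0, U))) + v = (-3 + (16 + (4 + 0)²)) - 26578 = (-3 + (16 + 4²)) - 26578 = (-3 + (16 + 16)) - 26578 = (-3 + 32) - 26578 = 29 - 26578 = -26549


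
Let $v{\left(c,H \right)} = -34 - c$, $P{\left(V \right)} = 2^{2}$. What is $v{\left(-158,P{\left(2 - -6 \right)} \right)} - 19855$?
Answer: $-19731$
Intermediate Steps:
$P{\left(V \right)} = 4$
$v{\left(-158,P{\left(2 - -6 \right)} \right)} - 19855 = \left(-34 - -158\right) - 19855 = \left(-34 + 158\right) - 19855 = 124 - 19855 = -19731$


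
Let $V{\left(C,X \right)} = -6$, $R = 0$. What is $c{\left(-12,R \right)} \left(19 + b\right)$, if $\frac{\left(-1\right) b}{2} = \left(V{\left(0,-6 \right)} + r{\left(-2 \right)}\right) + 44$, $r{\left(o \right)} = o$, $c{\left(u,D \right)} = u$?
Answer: $636$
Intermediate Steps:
$b = -72$ ($b = - 2 \left(\left(-6 - 2\right) + 44\right) = - 2 \left(-8 + 44\right) = \left(-2\right) 36 = -72$)
$c{\left(-12,R \right)} \left(19 + b\right) = - 12 \left(19 - 72\right) = \left(-12\right) \left(-53\right) = 636$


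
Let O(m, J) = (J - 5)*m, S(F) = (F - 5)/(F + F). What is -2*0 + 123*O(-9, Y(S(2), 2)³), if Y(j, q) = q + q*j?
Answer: 43173/8 ≈ 5396.6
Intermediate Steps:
S(F) = (-5 + F)/(2*F) (S(F) = (-5 + F)/((2*F)) = (-5 + F)*(1/(2*F)) = (-5 + F)/(2*F))
Y(j, q) = q + j*q
O(m, J) = m*(-5 + J) (O(m, J) = (-5 + J)*m = m*(-5 + J))
-2*0 + 123*O(-9, Y(S(2), 2)³) = -2*0 + 123*(-9*(-5 + (2*(1 + (½)*(-5 + 2)/2))³)) = 0 + 123*(-9*(-5 + (2*(1 + (½)*(½)*(-3)))³)) = 0 + 123*(-9*(-5 + (2*(1 - ¾))³)) = 0 + 123*(-9*(-5 + (2*(¼))³)) = 0 + 123*(-9*(-5 + (½)³)) = 0 + 123*(-9*(-5 + ⅛)) = 0 + 123*(-9*(-39/8)) = 0 + 123*(351/8) = 0 + 43173/8 = 43173/8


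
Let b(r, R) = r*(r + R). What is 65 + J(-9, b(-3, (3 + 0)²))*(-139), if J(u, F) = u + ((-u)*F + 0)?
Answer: 23834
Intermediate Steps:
b(r, R) = r*(R + r)
J(u, F) = u - F*u (J(u, F) = u + (-F*u + 0) = u - F*u)
65 + J(-9, b(-3, (3 + 0)²))*(-139) = 65 - 9*(1 - (-3)*((3 + 0)² - 3))*(-139) = 65 - 9*(1 - (-3)*(3² - 3))*(-139) = 65 - 9*(1 - (-3)*(9 - 3))*(-139) = 65 - 9*(1 - (-3)*6)*(-139) = 65 - 9*(1 - 1*(-18))*(-139) = 65 - 9*(1 + 18)*(-139) = 65 - 9*19*(-139) = 65 - 171*(-139) = 65 + 23769 = 23834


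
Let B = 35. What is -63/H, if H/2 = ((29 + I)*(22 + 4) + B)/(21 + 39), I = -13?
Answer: -1890/451 ≈ -4.1907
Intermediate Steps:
H = 451/30 (H = 2*(((29 - 13)*(22 + 4) + 35)/(21 + 39)) = 2*((16*26 + 35)/60) = 2*((416 + 35)*(1/60)) = 2*(451*(1/60)) = 2*(451/60) = 451/30 ≈ 15.033)
-63/H = -63/(451/30) = (30/451)*(-63) = -1890/451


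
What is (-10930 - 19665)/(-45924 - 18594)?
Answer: 30595/64518 ≈ 0.47421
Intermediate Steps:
(-10930 - 19665)/(-45924 - 18594) = -30595/(-64518) = -30595*(-1/64518) = 30595/64518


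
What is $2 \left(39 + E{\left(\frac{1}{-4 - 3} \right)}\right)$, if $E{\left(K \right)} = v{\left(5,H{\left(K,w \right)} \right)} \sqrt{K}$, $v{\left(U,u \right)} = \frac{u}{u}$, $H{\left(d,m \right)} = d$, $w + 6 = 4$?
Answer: $78 + \frac{2 i \sqrt{7}}{7} \approx 78.0 + 0.75593 i$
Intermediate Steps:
$w = -2$ ($w = -6 + 4 = -2$)
$v{\left(U,u \right)} = 1$
$E{\left(K \right)} = \sqrt{K}$ ($E{\left(K \right)} = 1 \sqrt{K} = \sqrt{K}$)
$2 \left(39 + E{\left(\frac{1}{-4 - 3} \right)}\right) = 2 \left(39 + \sqrt{\frac{1}{-4 - 3}}\right) = 2 \left(39 + \sqrt{\frac{1}{-7}}\right) = 2 \left(39 + \sqrt{- \frac{1}{7}}\right) = 2 \left(39 + \frac{i \sqrt{7}}{7}\right) = 78 + \frac{2 i \sqrt{7}}{7}$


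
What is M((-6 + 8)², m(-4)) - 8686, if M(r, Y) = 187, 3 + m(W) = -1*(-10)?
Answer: -8499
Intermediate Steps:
m(W) = 7 (m(W) = -3 - 1*(-10) = -3 + 10 = 7)
M((-6 + 8)², m(-4)) - 8686 = 187 - 8686 = -8499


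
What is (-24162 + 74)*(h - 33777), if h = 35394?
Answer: -38950296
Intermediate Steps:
(-24162 + 74)*(h - 33777) = (-24162 + 74)*(35394 - 33777) = -24088*1617 = -38950296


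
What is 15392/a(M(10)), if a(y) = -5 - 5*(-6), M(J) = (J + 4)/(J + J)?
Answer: 15392/25 ≈ 615.68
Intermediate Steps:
M(J) = (4 + J)/(2*J) (M(J) = (4 + J)/((2*J)) = (4 + J)*(1/(2*J)) = (4 + J)/(2*J))
a(y) = 25 (a(y) = -5 + 30 = 25)
15392/a(M(10)) = 15392/25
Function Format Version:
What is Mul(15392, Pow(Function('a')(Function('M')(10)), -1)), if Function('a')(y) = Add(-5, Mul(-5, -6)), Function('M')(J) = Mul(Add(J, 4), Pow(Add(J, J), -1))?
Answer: Rational(15392, 25) ≈ 615.68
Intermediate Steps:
Function('M')(J) = Mul(Rational(1, 2), Pow(J, -1), Add(4, J)) (Function('M')(J) = Mul(Add(4, J), Pow(Mul(2, J), -1)) = Mul(Add(4, J), Mul(Rational(1, 2), Pow(J, -1))) = Mul(Rational(1, 2), Pow(J, -1), Add(4, J)))
Function('a')(y) = 25 (Function('a')(y) = Add(-5, 30) = 25)
Mul(15392, Pow(Function('a')(Function('M')(10)), -1)) = Mul(15392, Pow(25, -1)) = Mul(15392, Rational(1, 25)) = Rational(15392, 25)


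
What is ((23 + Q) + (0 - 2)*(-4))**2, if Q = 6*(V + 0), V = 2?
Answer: 1849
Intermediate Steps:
Q = 12 (Q = 6*(2 + 0) = 6*2 = 12)
((23 + Q) + (0 - 2)*(-4))**2 = ((23 + 12) + (0 - 2)*(-4))**2 = (35 - 2*(-4))**2 = (35 + 8)**2 = 43**2 = 1849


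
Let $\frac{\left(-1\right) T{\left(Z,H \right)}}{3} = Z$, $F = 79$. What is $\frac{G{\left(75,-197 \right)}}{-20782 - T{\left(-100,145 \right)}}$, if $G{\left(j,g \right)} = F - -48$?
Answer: $- \frac{1}{166} \approx -0.0060241$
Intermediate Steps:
$T{\left(Z,H \right)} = - 3 Z$
$G{\left(j,g \right)} = 127$ ($G{\left(j,g \right)} = 79 - -48 = 79 + 48 = 127$)
$\frac{G{\left(75,-197 \right)}}{-20782 - T{\left(-100,145 \right)}} = \frac{127}{-20782 - \left(-3\right) \left(-100\right)} = \frac{127}{-20782 - 300} = \frac{127}{-21082} = 127 \left(- \frac{1}{21082}\right) = - \frac{1}{166}$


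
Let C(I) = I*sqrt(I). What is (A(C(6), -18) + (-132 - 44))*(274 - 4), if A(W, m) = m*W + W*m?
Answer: -47520 - 58320*sqrt(6) ≈ -1.9037e+5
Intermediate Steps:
C(I) = I**(3/2)
A(W, m) = 2*W*m (A(W, m) = W*m + W*m = 2*W*m)
(A(C(6), -18) + (-132 - 44))*(274 - 4) = (2*6**(3/2)*(-18) + (-132 - 44))*(274 - 4) = (2*(6*sqrt(6))*(-18) - 176)*270 = (-216*sqrt(6) - 176)*270 = (-176 - 216*sqrt(6))*270 = -47520 - 58320*sqrt(6)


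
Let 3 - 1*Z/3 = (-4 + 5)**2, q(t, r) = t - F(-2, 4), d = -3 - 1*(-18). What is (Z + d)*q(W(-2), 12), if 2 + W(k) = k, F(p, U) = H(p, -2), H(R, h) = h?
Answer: -42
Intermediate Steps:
F(p, U) = -2
d = 15 (d = -3 + 18 = 15)
W(k) = -2 + k
q(t, r) = 2 + t (q(t, r) = t - 1*(-2) = t + 2 = 2 + t)
Z = 6 (Z = 9 - 3*(-4 + 5)**2 = 9 - 3*1**2 = 9 - 3*1 = 9 - 3 = 6)
(Z + d)*q(W(-2), 12) = (6 + 15)*(2 + (-2 - 2)) = 21*(2 - 4) = 21*(-2) = -42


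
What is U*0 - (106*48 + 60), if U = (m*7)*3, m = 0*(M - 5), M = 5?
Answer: -5148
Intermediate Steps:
m = 0 (m = 0*(5 - 5) = 0*0 = 0)
U = 0 (U = (0*7)*3 = 0*3 = 0)
U*0 - (106*48 + 60) = 0*0 - (106*48 + 60) = 0 - (5088 + 60) = 0 - 1*5148 = 0 - 5148 = -5148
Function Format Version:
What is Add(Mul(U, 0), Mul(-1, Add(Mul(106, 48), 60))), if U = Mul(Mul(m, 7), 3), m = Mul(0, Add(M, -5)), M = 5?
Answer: -5148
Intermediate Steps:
m = 0 (m = Mul(0, Add(5, -5)) = Mul(0, 0) = 0)
U = 0 (U = Mul(Mul(0, 7), 3) = Mul(0, 3) = 0)
Add(Mul(U, 0), Mul(-1, Add(Mul(106, 48), 60))) = Add(Mul(0, 0), Mul(-1, Add(Mul(106, 48), 60))) = Add(0, Mul(-1, Add(5088, 60))) = Add(0, Mul(-1, 5148)) = Add(0, -5148) = -5148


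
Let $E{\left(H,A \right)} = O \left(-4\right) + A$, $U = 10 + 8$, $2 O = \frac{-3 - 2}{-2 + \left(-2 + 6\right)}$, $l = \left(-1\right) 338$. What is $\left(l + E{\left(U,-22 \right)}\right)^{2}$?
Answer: $126025$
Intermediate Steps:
$l = -338$
$O = - \frac{5}{4}$ ($O = \frac{\left(-3 - 2\right) \frac{1}{-2 + \left(-2 + 6\right)}}{2} = \frac{\left(-5\right) \frac{1}{-2 + 4}}{2} = \frac{\left(-5\right) \frac{1}{2}}{2} = \frac{1}{2} \left(- \frac{5}{2}\right) = - \frac{5}{4} \approx -1.25$)
$U = 18$
$E{\left(H,A \right)} = 5 + A$ ($E{\left(H,A \right)} = \left(- \frac{5}{4}\right) \left(-4\right) + A = 5 + A$)
$\left(l + E{\left(U,-22 \right)}\right)^{2} = \left(-338 + \left(5 - 22\right)\right)^{2} = \left(-338 - 17\right)^{2} = \left(-355\right)^{2} = 126025$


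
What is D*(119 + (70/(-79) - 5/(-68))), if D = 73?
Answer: 46347919/5372 ≈ 8627.7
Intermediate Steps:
D*(119 + (70/(-79) - 5/(-68))) = 73*(119 + (70/(-79) - 5/(-68))) = 73*(119 + (70*(-1/79) - 5*(-1/68))) = 73*(119 + (-70/79 + 5/68)) = 73*(119 - 4365/5372) = 73*(634903/5372) = 46347919/5372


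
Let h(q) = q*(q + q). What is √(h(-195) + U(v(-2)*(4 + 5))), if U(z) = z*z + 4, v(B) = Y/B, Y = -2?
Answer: √76135 ≈ 275.93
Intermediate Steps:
h(q) = 2*q² (h(q) = q*(2*q) = 2*q²)
v(B) = -2/B
U(z) = 4 + z² (U(z) = z² + 4 = 4 + z²)
√(h(-195) + U(v(-2)*(4 + 5))) = √(2*(-195)² + (4 + ((-2/(-2))*(4 + 5))²)) = √(2*38025 + (4 + (-2*(-½)*9)²)) = √(76050 + (4 + (1*9)²)) = √(76050 + (4 + 9²)) = √(76050 + (4 + 81)) = √(76050 + 85) = √76135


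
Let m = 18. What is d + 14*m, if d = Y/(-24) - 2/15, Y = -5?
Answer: 10083/40 ≈ 252.07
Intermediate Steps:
d = 3/40 (d = -5/(-24) - 2/15 = -5*(-1/24) - 2*1/15 = 5/24 - 2/15 = 3/40 ≈ 0.075000)
d + 14*m = 3/40 + 14*18 = 3/40 + 252 = 10083/40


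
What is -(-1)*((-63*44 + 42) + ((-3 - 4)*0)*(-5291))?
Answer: -2730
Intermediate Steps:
-(-1)*((-63*44 + 42) + ((-3 - 4)*0)*(-5291)) = -(-1)*((-2772 + 42) - 7*0*(-5291)) = -(-1)*(-2730 + 0*(-5291)) = -(-1)*(-2730 + 0) = -(-1)*(-2730) = -1*2730 = -2730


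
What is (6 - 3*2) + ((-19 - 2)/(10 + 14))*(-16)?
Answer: 14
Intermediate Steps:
(6 - 3*2) + ((-19 - 2)/(10 + 14))*(-16) = (6 - 6) - 21/24*(-16) = 0 - 21*1/24*(-16) = 0 - 7/8*(-16) = 0 + 14 = 14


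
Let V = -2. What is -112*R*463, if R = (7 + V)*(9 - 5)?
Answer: -1037120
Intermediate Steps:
R = 20 (R = (7 - 2)*(9 - 5) = 5*4 = 20)
-112*R*463 = -112*20*463 = -2240*463 = -1037120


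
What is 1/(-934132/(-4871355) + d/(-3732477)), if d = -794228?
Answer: 2020246721815/817288082656 ≈ 2.4719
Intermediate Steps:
1/(-934132/(-4871355) + d/(-3732477)) = 1/(-934132/(-4871355) - 794228/(-3732477)) = 1/(-934132*(-1/4871355) - 794228*(-1/3732477)) = 1/(934132/4871355 + 794228/3732477) = 1/(817288082656/2020246721815) = 2020246721815/817288082656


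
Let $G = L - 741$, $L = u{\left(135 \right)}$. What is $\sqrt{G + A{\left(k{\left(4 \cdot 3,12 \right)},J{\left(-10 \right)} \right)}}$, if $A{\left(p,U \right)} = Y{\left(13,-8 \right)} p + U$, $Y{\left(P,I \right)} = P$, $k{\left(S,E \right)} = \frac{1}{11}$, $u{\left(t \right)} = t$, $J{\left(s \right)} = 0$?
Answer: $\frac{i \sqrt{73183}}{11} \approx 24.593 i$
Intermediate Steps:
$k{\left(S,E \right)} = \frac{1}{11}$
$L = 135$
$A{\left(p,U \right)} = U + 13 p$ ($A{\left(p,U \right)} = 13 p + U = U + 13 p$)
$G = -606$ ($G = 135 - 741 = -606$)
$\sqrt{G + A{\left(k{\left(4 \cdot 3,12 \right)},J{\left(-10 \right)} \right)}} = \sqrt{-606 + \left(0 + 13 \cdot \frac{1}{11}\right)} = \sqrt{-606 + \left(0 + \frac{13}{11}\right)} = \sqrt{-606 + \frac{13}{11}} = \sqrt{- \frac{6653}{11}} = \frac{i \sqrt{73183}}{11}$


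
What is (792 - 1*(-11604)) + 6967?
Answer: 19363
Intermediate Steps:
(792 - 1*(-11604)) + 6967 = (792 + 11604) + 6967 = 12396 + 6967 = 19363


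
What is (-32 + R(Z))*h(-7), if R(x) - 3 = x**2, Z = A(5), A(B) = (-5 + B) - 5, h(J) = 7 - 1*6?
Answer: -4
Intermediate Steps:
h(J) = 1 (h(J) = 7 - 6 = 1)
A(B) = -10 + B
Z = -5 (Z = -10 + 5 = -5)
R(x) = 3 + x**2
(-32 + R(Z))*h(-7) = (-32 + (3 + (-5)**2))*1 = (-32 + (3 + 25))*1 = (-32 + 28)*1 = -4*1 = -4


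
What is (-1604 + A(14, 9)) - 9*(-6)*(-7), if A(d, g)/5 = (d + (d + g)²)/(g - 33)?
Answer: -16761/8 ≈ -2095.1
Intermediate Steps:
A(d, g) = 5*(d + (d + g)²)/(-33 + g) (A(d, g) = 5*((d + (d + g)²)/(g - 33)) = 5*((d + (d + g)²)/(-33 + g)) = 5*(d + (d + g)²)/(-33 + g))
(-1604 + A(14, 9)) - 9*(-6)*(-7) = (-1604 + 5*(14 + (14 + 9)²)/(-33 + 9)) - 9*(-6)*(-7) = (-1604 + 5*(14 + 23²)/(-24)) + 54*(-7) = (-1604 + 5*(-1/24)*(14 + 529)) - 378 = (-1604 + 5*(-1/24)*543) - 378 = (-1604 - 905/8) - 378 = -13737/8 - 378 = -16761/8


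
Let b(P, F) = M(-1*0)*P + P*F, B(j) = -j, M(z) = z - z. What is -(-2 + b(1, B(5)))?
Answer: 7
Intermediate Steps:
M(z) = 0
b(P, F) = F*P (b(P, F) = 0*P + P*F = 0 + F*P = F*P)
-(-2 + b(1, B(5))) = -(-2 - 1*5*1) = -(-2 - 5*1) = -(-2 - 5) = -1*(-7) = 7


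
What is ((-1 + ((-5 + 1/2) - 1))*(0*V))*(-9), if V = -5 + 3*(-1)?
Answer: 0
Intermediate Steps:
V = -8 (V = -5 - 3 = -8)
((-1 + ((-5 + 1/2) - 1))*(0*V))*(-9) = ((-1 + ((-5 + 1/2) - 1))*(0*(-8)))*(-9) = ((-1 + ((-5 + ½) - 1))*0)*(-9) = ((-1 + (-9/2 - 1))*0)*(-9) = ((-1 - 11/2)*0)*(-9) = -13/2*0*(-9) = 0*(-9) = 0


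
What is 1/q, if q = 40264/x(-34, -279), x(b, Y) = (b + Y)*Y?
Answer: 87327/40264 ≈ 2.1689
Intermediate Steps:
x(b, Y) = Y*(Y + b) (x(b, Y) = (Y + b)*Y = Y*(Y + b))
q = 40264/87327 (q = 40264/((-279*(-279 - 34))) = 40264/((-279*(-313))) = 40264/87327 ≈ 0.46107)
1/q = 1/(40264/87327) = 87327/40264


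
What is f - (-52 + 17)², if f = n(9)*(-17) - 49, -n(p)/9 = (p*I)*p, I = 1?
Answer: 11119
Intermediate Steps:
n(p) = -9*p² (n(p) = -9*p*1*p = -9*p*p = -9*p²)
f = 12344 (f = -9*9²*(-17) - 49 = -9*81*(-17) - 49 = -729*(-17) - 49 = 12393 - 49 = 12344)
f - (-52 + 17)² = 12344 - (-52 + 17)² = 12344 - 1*(-35)² = 12344 - 1*1225 = 12344 - 1225 = 11119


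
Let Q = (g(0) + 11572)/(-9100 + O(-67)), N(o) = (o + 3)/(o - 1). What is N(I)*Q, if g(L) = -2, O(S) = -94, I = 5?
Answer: -11570/4597 ≈ -2.5169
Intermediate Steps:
N(o) = (3 + o)/(-1 + o)
Q = -5785/4597 (Q = (-2 + 11572)/(-9100 - 94) = 11570/(-9194) = 11570*(-1/9194) = -5785/4597 ≈ -1.2584)
N(I)*Q = ((3 + 5)/(-1 + 5))*(-5785/4597) = (8/4)*(-5785/4597) = ((¼)*8)*(-5785/4597) = 2*(-5785/4597) = -11570/4597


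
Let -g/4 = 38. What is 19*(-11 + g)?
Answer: -3097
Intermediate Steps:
g = -152 (g = -4*38 = -152)
19*(-11 + g) = 19*(-11 - 152) = 19*(-163) = -3097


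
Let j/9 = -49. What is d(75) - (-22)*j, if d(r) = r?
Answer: -9627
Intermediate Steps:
j = -441 (j = 9*(-49) = -441)
d(75) - (-22)*j = 75 - (-22)*(-441) = 75 - 1*9702 = 75 - 9702 = -9627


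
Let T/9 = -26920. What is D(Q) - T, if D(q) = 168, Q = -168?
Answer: 242448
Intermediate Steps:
T = -242280 (T = 9*(-26920) = -242280)
D(Q) - T = 168 - 1*(-242280) = 168 + 242280 = 242448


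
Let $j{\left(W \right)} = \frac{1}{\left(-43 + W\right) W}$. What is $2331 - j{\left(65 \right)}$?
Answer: $\frac{3333329}{1430} \approx 2331.0$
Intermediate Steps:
$j{\left(W \right)} = \frac{1}{W \left(-43 + W\right)}$
$2331 - j{\left(65 \right)} = 2331 - \frac{1}{65 \left(-43 + 65\right)} = 2331 - \frac{1}{65 \cdot 22} = 2331 - \frac{1}{65} \cdot \frac{1}{22} = 2331 - \frac{1}{1430} = \frac{3333329}{1430}$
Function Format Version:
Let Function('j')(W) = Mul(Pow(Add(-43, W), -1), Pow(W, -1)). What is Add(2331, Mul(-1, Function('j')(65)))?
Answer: Rational(3333329, 1430) ≈ 2331.0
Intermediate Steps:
Function('j')(W) = Mul(Pow(W, -1), Pow(Add(-43, W), -1))
Add(2331, Mul(-1, Function('j')(65))) = Add(2331, Mul(-1, Mul(Pow(65, -1), Pow(Add(-43, 65), -1)))) = Add(2331, Mul(-1, Mul(Rational(1, 65), Pow(22, -1)))) = Add(2331, Mul(-1, Mul(Rational(1, 65), Rational(1, 22)))) = Add(2331, Mul(-1, Rational(1, 1430))) = Add(2331, Rational(-1, 1430)) = Rational(3333329, 1430)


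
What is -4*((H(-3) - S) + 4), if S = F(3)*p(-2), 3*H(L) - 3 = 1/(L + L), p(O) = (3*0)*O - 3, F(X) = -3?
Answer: 146/9 ≈ 16.222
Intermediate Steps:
p(O) = -3 (p(O) = 0*O - 3 = 0 - 3 = -3)
H(L) = 1 + 1/(6*L) (H(L) = 1 + 1/(3*(L + L)) = 1 + 1/(3*((2*L))) = 1 + (1/(2*L))/3 = 1 + 1/(6*L))
S = 9 (S = -3*(-3) = 9)
-4*((H(-3) - S) + 4) = -4*(((⅙ - 3)/(-3) - 1*9) + 4) = -4*((-⅓*(-17/6) - 9) + 4) = -4*((17/18 - 9) + 4) = -4*(-145/18 + 4) = -4*(-73/18) = 146/9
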